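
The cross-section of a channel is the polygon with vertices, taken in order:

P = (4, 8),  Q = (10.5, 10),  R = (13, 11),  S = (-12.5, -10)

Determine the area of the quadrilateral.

Σ = (-44) + (-14.5) + (7.5) + (-60) = -111
Area = |Σ|/2 = 55.5.

55.5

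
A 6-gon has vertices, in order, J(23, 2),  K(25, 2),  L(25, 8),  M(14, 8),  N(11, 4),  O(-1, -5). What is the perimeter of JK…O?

|JK| = √((2)² + (0)²) = √4 = 2
|KL| = √((0)² + (6)²) = √36 = 6
|LM| = √((-11)² + (0)²) = √121 = 11
|MN| = √((-3)² + (-4)²) = √25 = 5
|NO| = √((-12)² + (-9)²) = √225 = 15
|OJ| = √((24)² + (7)²) = √625 = 25
Perimeter = 2 + 6 + 11 + 5 + 15 + 25 = 64.

64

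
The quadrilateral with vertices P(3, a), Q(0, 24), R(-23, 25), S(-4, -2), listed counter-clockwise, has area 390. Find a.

Write out the shoelace sum; only the two edges meeting at P involve a:
2·Area = [((-4)·a − 3·(-2)) + (3·24 − 0·a)] + 698
       = -4·a + 776 = 780
⇒ a = -1.

-1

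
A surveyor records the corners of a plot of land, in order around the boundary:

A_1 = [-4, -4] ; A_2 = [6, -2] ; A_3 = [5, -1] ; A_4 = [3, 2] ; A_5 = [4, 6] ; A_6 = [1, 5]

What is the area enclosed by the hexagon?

44.5

Apply the shoelace (surveyor's) formula: 2A = Σ (x_i·y_{i+1} − x_{i+1}·y_i), indices taken mod 6.
Σ = (32) + (4) + (13) + (10) + (14) + (16) = 89
Area = |Σ|/2 = 44.5.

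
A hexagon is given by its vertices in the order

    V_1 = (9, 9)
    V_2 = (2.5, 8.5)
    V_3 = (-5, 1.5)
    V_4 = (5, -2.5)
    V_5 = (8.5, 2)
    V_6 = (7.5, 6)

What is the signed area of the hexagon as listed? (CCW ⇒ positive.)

Apply the surveyor's formula: 2A = Σ (x_i·y_{i+1} − x_{i+1}·y_i), indices taken mod 6.
Σ = (54) + (46.25) + (5) + (31.25) + (36) + (13.5) = 186
Signed area = Σ/2 = 93 (positive ⇒ counter-clockwise traversal).

93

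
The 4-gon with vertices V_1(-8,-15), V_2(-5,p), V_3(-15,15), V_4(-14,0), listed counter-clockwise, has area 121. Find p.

-4

Write out the shoelace sum; only the two edges meeting at V_2 involve p:
2·Area = [((-8)·p − (-5)·(-15)) + ((-5)·15 − (-15)·p)] + 420
       = 7·p + 270 = 242
⇒ p = -4.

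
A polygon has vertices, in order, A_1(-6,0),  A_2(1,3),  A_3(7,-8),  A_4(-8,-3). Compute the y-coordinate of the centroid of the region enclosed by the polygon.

-2.4

Apply the shoelace formula. First the cross-terms c_i = x_i·y_{i+1} − x_{i+1}·y_i:
  -18, -29, -85, -18  ⇒  2A = -150, A = -75.
Then Σ (y_i + y_{i+1})·c_i = 1080, so ȳ = 1080 / (6·(-75)) = -2.4.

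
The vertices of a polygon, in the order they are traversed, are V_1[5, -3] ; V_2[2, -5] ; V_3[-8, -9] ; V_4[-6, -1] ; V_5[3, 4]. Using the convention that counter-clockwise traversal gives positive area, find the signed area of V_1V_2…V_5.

Cross-terms: -19, -58, -46, -21, -29  ⇒  Σ = -173
Signed area = Σ/2 = -86.5 (negative ⇒ clockwise traversal).

-86.5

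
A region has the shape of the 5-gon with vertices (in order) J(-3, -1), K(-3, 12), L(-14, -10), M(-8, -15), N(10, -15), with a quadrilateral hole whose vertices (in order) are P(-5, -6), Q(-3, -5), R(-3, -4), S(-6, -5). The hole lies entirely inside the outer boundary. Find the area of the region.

249

Outer boundary:
Apply Gauss's area formula: 2A = Σ (x_i·y_{i+1} − x_{i+1}·y_i), indices taken mod 5.
Σ = (-39) + (198) + (130) + (270) + (-55) = 504
Area = |Σ|/2 = 252.
Hole:
Apply Gauss's area formula: 2A = Σ (x_i·y_{i+1} − x_{i+1}·y_i), indices taken mod 4.
Cross-terms: 7, -3, -9, 11  ⇒  Σ = 6
Area = |Σ|/2 = 3.
Net area = 252 − 3 = 249.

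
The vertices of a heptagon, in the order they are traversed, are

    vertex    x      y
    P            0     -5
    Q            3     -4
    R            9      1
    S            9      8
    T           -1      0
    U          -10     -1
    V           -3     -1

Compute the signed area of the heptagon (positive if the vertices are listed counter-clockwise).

Apply the shoelace formula: 2A = Σ (x_i·y_{i+1} − x_{i+1}·y_i), indices taken mod 7.
Σ = (15) + (39) + (63) + (8) + (1) + (7) + (15) = 148
Signed area = Σ/2 = 74 (positive ⇒ counter-clockwise traversal).

74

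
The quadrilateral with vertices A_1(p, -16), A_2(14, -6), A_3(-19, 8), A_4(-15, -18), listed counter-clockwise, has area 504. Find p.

Write out the shoelace sum; only the two edges meeting at A_1 involve p:
2·Area = [((-15)·(-16) − p·(-18)) + (p·(-6) − 14·(-16))] + 460
       = 12·p + 924 = 1008
⇒ p = 7.

7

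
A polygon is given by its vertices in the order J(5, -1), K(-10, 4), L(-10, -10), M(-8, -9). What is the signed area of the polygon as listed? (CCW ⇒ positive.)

106.5

Apply the shoelace (surveyor's) formula: 2A = Σ (x_i·y_{i+1} − x_{i+1}·y_i), indices taken mod 4.
Cross-terms: 10, 140, 10, 53  ⇒  Σ = 213
Signed area = Σ/2 = 106.5 (positive ⇒ counter-clockwise traversal).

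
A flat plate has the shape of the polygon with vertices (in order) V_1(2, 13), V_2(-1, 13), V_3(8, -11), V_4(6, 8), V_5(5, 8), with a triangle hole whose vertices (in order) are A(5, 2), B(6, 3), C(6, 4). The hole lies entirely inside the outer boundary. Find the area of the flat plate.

Outer boundary:
Apply the shoelace (surveyor's) formula: 2A = Σ (x_i·y_{i+1} − x_{i+1}·y_i), indices taken mod 5.
Σ = (39) + (-93) + (130) + (8) + (49) = 133
Area = |Σ|/2 = 66.5.
Hole:
A→B: (5)(3) − (6)(2) = 3
B→C: (6)(4) − (6)(3) = 6
C→A: (6)(2) − (5)(4) = -8
Σ = 1
Area = |Σ|/2 = 0.5.
Net area = 66.5 − 0.5 = 66.

66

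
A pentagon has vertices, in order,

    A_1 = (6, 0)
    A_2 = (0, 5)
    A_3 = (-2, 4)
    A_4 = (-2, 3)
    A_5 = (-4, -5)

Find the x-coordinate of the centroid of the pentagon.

Apply the shoelace (surveyor's) formula. First the cross-terms c_i = x_i·y_{i+1} − x_{i+1}·y_i:
  30, 10, 2, 22, 30  ⇒  2A = 94, A = 47.
Then Σ (x_i + x_{i+1})·c_i = 80, so x̄ = 80 / (6·47) = 40/141.

40/141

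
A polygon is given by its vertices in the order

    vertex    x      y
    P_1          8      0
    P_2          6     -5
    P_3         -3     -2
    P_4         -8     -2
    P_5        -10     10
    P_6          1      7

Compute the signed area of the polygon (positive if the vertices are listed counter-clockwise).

Apply the surveyor's formula: 2A = Σ (x_i·y_{i+1} − x_{i+1}·y_i), indices taken mod 6.
P_1→P_2: (8)(-5) − (6)(0) = -40
P_2→P_3: (6)(-2) − (-3)(-5) = -27
P_3→P_4: (-3)(-2) − (-8)(-2) = -10
P_4→P_5: (-8)(10) − (-10)(-2) = -100
P_5→P_6: (-10)(7) − (1)(10) = -80
P_6→P_1: (1)(0) − (8)(7) = -56
Σ = -313
Signed area = Σ/2 = -156.5 (negative ⇒ clockwise traversal).

-156.5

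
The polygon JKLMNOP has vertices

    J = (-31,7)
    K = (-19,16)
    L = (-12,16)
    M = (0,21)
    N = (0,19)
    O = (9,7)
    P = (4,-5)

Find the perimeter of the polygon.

102

|JK| = √((12)² + (9)²) = √225 = 15
|KL| = √((7)² + (0)²) = √49 = 7
|LM| = √((12)² + (5)²) = √169 = 13
|MN| = √((0)² + (-2)²) = √4 = 2
|NO| = √((9)² + (-12)²) = √225 = 15
|OP| = √((-5)² + (-12)²) = √169 = 13
|PJ| = √((-35)² + (12)²) = √1369 = 37
Perimeter = 15 + 7 + 13 + 2 + 15 + 13 + 37 = 102.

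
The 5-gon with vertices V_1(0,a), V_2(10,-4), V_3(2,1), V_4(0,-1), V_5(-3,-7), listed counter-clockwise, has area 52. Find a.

-7

The doubled signed area Σ (x_i y_{i+1} − x_{i+1} y_i) is linear in a.
With a=0 it equals 13; the coefficient of a is -13 (from the two edges through V_1).
So -13·a + 13 = 2·52 = 104 ⇒ a = -7.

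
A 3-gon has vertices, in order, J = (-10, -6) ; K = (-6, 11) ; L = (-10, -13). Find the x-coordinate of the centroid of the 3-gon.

-26/3

Apply the shoelace (surveyor's) formula. First the cross-terms c_i = x_i·y_{i+1} − x_{i+1}·y_i:
  -146, 188, -70  ⇒  2A = -28, A = -14.
Then Σ (x_i + x_{i+1})·c_i = 728, so x̄ = 728 / (6·(-14)) = -26/3.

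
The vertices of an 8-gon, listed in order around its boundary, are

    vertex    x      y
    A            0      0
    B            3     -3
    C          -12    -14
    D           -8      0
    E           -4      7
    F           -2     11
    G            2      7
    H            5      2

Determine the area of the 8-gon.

Apply Gauss's area formula: 2A = Σ (x_i·y_{i+1} − x_{i+1}·y_i), indices taken mod 8.
Cross-terms: 0, -78, -112, -56, -30, -36, -31, 0  ⇒  Σ = -343
Area = |Σ|/2 = 171.5.

171.5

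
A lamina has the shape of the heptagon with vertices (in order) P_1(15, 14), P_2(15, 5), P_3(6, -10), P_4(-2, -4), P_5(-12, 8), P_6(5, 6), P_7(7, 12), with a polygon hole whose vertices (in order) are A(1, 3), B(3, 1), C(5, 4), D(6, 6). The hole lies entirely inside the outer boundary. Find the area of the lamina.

Outer boundary:
Cross-terms: -135, -180, -44, -64, -112, 18, -82  ⇒  Σ = -599
Area = |Σ|/2 = 299.5.
Hole:
Cross-terms: -8, 7, 6, 12  ⇒  Σ = 17
Area = |Σ|/2 = 8.5.
Net area = 299.5 − 8.5 = 291.

291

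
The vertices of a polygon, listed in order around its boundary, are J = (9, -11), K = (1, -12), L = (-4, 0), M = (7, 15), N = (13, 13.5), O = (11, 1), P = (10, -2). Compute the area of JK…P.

Apply the shoelace (surveyor's) formula: 2A = Σ (x_i·y_{i+1} − x_{i+1}·y_i), indices taken mod 7.
Σ = (-97) + (-48) + (-60) + (-100.5) + (-135.5) + (-32) + (-92) = -565
Area = |Σ|/2 = 282.5.

282.5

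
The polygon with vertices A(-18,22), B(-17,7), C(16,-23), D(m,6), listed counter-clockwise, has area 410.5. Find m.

2

Write out the shoelace sum; only the two edges meeting at D involve m:
2·Area = [(16·6 − m·(-23)) + (m·22 − (-18)·6)] + 527
       = 45·m + 731 = 821
⇒ m = 2.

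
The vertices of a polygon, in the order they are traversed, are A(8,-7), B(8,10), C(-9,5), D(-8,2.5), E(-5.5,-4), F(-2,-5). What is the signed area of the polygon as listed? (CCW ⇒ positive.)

Apply the shoelace formula: 2A = Σ (x_i·y_{i+1} − x_{i+1}·y_i), indices taken mod 6.
Cross-terms: 136, 130, 17.5, 45.75, 19.5, 54  ⇒  Σ = 402.75
Signed area = Σ/2 = 201.375 (positive ⇒ counter-clockwise traversal).

201.375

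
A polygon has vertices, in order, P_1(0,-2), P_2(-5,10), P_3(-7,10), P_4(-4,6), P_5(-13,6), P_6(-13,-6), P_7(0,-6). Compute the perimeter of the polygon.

|P_1P_2| = √((-5)² + (12)²) = √169 = 13
|P_2P_3| = √((-2)² + (0)²) = √4 = 2
|P_3P_4| = √((3)² + (-4)²) = √25 = 5
|P_4P_5| = √((-9)² + (0)²) = √81 = 9
|P_5P_6| = √((0)² + (-12)²) = √144 = 12
|P_6P_7| = √((13)² + (0)²) = √169 = 13
|P_7P_1| = √((0)² + (4)²) = √16 = 4
Perimeter = 13 + 2 + 5 + 9 + 12 + 13 + 4 = 58.

58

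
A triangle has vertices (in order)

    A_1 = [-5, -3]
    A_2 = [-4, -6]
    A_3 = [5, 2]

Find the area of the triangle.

17.5

Apply the surveyor's formula: 2A = Σ (x_i·y_{i+1} − x_{i+1}·y_i), indices taken mod 3.
A_1→A_2: (-5)(-6) − (-4)(-3) = 18
A_2→A_3: (-4)(2) − (5)(-6) = 22
A_3→A_1: (5)(-3) − (-5)(2) = -5
Σ = 35
Area = |Σ|/2 = 17.5.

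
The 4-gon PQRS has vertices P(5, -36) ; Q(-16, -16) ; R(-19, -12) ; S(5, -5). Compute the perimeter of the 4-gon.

90

|PQ| = √((-21)² + (20)²) = √841 = 29
|QR| = √((-3)² + (4)²) = √25 = 5
|RS| = √((24)² + (7)²) = √625 = 25
|SP| = √((0)² + (-31)²) = √961 = 31
Perimeter = 29 + 5 + 25 + 31 = 90.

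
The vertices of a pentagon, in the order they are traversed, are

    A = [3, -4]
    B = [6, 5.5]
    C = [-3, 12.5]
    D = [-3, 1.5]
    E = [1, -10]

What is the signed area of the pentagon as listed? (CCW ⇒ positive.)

109.75

Apply the shoelace (surveyor's) formula: 2A = Σ (x_i·y_{i+1} − x_{i+1}·y_i), indices taken mod 5.
Σ = (40.5) + (91.5) + (33) + (28.5) + (26) = 219.5
Signed area = Σ/2 = 109.75 (positive ⇒ counter-clockwise traversal).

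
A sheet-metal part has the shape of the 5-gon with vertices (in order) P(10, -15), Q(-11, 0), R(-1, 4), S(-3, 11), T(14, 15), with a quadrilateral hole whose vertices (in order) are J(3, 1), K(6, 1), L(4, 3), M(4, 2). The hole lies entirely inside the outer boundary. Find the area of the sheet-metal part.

381

Outer boundary:
Apply Gauss's area formula: 2A = Σ (x_i·y_{i+1} − x_{i+1}·y_i), indices taken mod 5.
Σ = (-165) + (-44) + (1) + (-199) + (-360) = -767
Area = |Σ|/2 = 383.5.
Hole:
Apply the surveyor's formula: 2A = Σ (x_i·y_{i+1} − x_{i+1}·y_i), indices taken mod 4.
Cross-terms: -3, 14, -4, -2  ⇒  Σ = 5
Area = |Σ|/2 = 2.5.
Net area = 383.5 − 2.5 = 381.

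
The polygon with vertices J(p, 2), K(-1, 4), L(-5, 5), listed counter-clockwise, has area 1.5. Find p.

Write out the shoelace sum; only the two edges meeting at J involve p:
2·Area = [((-5)·2 − p·5) + (p·4 − (-1)·2)] + 15
       = -1·p + 7 = 3
⇒ p = 4.

4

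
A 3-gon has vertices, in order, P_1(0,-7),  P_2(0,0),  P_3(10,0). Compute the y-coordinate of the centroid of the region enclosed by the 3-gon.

-7/3

Apply the shoelace (surveyor's) formula. First the cross-terms c_i = x_i·y_{i+1} − x_{i+1}·y_i:
  0, 0, -70  ⇒  2A = -70, A = -35.
Then Σ (y_i + y_{i+1})·c_i = 490, so ȳ = 490 / (6·(-35)) = -7/3.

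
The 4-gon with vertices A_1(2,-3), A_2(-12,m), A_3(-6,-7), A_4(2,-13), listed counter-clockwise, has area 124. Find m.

11

The doubled signed area Σ (x_i y_{i+1} − x_{i+1} y_i) is linear in m.
With m=0 it equals 160; the coefficient of m is 8 (from the two edges through A_2).
So 8·m + 160 = 2·124 = 248 ⇒ m = 11.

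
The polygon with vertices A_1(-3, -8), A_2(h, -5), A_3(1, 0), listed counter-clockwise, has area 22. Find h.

4

The doubled signed area Σ (x_i y_{i+1} − x_{i+1} y_i) is linear in h.
With h=0 it equals 12; the coefficient of h is 8 (from the two edges through A_2).
So 8·h + 12 = 2·22 = 44 ⇒ h = 4.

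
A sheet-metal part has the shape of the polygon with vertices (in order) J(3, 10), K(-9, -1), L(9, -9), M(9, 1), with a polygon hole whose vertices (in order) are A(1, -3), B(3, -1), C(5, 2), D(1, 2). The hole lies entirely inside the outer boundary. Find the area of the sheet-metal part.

Outer boundary:
Σ = (87) + (90) + (90) + (87) = 354
Area = |Σ|/2 = 177.
Hole:
Apply the shoelace (surveyor's) formula: 2A = Σ (x_i·y_{i+1} − x_{i+1}·y_i), indices taken mod 4.
Σ = (8) + (11) + (8) + (-5) = 22
Area = |Σ|/2 = 11.
Net area = 177 − 11 = 166.

166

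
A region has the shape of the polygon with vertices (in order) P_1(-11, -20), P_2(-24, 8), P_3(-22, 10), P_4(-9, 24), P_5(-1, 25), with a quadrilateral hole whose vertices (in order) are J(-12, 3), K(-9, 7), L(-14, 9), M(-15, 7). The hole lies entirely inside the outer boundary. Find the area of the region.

Outer boundary:
Apply the surveyor's formula: 2A = Σ (x_i·y_{i+1} − x_{i+1}·y_i), indices taken mod 5.
Cross-terms: -568, -64, -438, -201, 295  ⇒  Σ = -976
Area = |Σ|/2 = 488.
Hole:
Σ = (-57) + (17) + (37) + (39) = 36
Area = |Σ|/2 = 18.
Net area = 488 − 18 = 470.

470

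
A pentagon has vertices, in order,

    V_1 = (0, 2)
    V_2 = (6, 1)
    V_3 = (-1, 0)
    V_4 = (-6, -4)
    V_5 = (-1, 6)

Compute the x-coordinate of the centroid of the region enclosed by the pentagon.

-187/147

Apply the surveyor's formula. First the cross-terms c_i = x_i·y_{i+1} − x_{i+1}·y_i:
  -12, 1, 4, -40, -2  ⇒  2A = -49, A = -24.5.
Then Σ (x_i + x_{i+1})·c_i = 187, so x̄ = 187 / (6·(-24.5)) = -187/147.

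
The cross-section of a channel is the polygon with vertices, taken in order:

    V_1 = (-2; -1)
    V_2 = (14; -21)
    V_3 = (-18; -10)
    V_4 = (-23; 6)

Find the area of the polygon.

Cross-terms: 56, -518, -338, 35  ⇒  Σ = -765
Area = |Σ|/2 = 382.5.

382.5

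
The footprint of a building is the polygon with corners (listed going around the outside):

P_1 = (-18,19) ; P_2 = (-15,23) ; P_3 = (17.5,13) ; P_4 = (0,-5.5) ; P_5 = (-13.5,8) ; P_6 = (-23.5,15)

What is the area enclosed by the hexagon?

544

Σ = (-129) + (-597.5) + (-96.25) + (-74.25) + (-14.5) + (-176.5) = -1088
Area = |Σ|/2 = 544.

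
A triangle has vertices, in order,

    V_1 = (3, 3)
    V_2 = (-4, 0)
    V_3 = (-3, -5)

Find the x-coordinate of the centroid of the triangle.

-4/3

Apply the surveyor's formula. First the cross-terms c_i = x_i·y_{i+1} − x_{i+1}·y_i:
  12, 20, 6  ⇒  2A = 38, A = 19.
Then Σ (x_i + x_{i+1})·c_i = -152, so x̄ = -152 / (6·19) = -4/3.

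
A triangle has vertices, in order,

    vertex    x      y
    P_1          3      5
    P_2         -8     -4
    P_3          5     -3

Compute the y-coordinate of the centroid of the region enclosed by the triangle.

-2/3

Apply the shoelace formula. First the cross-terms c_i = x_i·y_{i+1} − x_{i+1}·y_i:
  28, 44, 34  ⇒  2A = 106, A = 53.
Then Σ (y_i + y_{i+1})·c_i = -212, so ȳ = -212 / (6·53) = -2/3.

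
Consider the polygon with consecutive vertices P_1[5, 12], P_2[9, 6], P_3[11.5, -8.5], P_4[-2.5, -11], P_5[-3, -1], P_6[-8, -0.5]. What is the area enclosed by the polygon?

250.875

Σ = (-78) + (-145.5) + (-147.75) + (-30.5) + (-6.5) + (-93.5) = -501.75
Area = |Σ|/2 = 250.875.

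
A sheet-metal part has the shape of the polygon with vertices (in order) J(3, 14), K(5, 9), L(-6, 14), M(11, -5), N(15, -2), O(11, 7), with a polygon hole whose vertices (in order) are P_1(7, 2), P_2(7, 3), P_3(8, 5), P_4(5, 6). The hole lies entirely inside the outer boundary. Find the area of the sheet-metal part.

130.5

Outer boundary:
Apply the surveyor's formula: 2A = Σ (x_i·y_{i+1} − x_{i+1}·y_i), indices taken mod 6.
Cross-terms: -43, 124, -124, 53, 127, 133  ⇒  Σ = 270
Area = |Σ|/2 = 135.
Hole:
Σ = (7) + (11) + (23) + (-32) = 9
Area = |Σ|/2 = 4.5.
Net area = 135 − 4.5 = 130.5.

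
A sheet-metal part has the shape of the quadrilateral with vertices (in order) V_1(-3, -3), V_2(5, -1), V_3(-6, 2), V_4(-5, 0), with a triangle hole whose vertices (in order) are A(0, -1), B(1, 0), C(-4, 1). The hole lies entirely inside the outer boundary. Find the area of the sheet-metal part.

20.5

Outer boundary:
V_1→V_2: (-3)(-1) − (5)(-3) = 18
V_2→V_3: (5)(2) − (-6)(-1) = 4
V_3→V_4: (-6)(0) − (-5)(2) = 10
V_4→V_1: (-5)(-3) − (-3)(0) = 15
Σ = 47
Area = |Σ|/2 = 23.5.
Hole:
Apply the surveyor's formula: 2A = Σ (x_i·y_{i+1} − x_{i+1}·y_i), indices taken mod 3.
A→B: (0)(0) − (1)(-1) = 1
B→C: (1)(1) − (-4)(0) = 1
C→A: (-4)(-1) − (0)(1) = 4
Σ = 6
Area = |Σ|/2 = 3.
Net area = 23.5 − 3 = 20.5.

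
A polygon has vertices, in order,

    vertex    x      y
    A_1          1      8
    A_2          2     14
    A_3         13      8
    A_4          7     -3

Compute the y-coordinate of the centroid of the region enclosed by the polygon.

19/3

Apply the shoelace (surveyor's) formula. First the cross-terms c_i = x_i·y_{i+1} − x_{i+1}·y_i:
  -2, -166, -95, 59  ⇒  2A = -204, A = -102.
Then Σ (y_i + y_{i+1})·c_i = -3876, so ȳ = -3876 / (6·(-102)) = 19/3.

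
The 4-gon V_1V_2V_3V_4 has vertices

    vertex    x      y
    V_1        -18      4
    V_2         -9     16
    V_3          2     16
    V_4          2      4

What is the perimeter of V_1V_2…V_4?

58

|V_1V_2| = √((9)² + (12)²) = √225 = 15
|V_2V_3| = √((11)² + (0)²) = √121 = 11
|V_3V_4| = √((0)² + (-12)²) = √144 = 12
|V_4V_1| = √((-20)² + (0)²) = √400 = 20
Perimeter = 15 + 11 + 12 + 20 = 58.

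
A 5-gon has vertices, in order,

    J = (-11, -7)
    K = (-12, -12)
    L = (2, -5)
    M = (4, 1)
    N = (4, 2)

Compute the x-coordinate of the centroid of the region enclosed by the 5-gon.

Apply Gauss's area formula. First the cross-terms c_i = x_i·y_{i+1} − x_{i+1}·y_i:
  48, 84, 22, 4, -6  ⇒  2A = 152, A = 76.
Then Σ (x_i + x_{i+1})·c_i = -1738, so x̄ = -1738 / (6·76) = -869/228.

-869/228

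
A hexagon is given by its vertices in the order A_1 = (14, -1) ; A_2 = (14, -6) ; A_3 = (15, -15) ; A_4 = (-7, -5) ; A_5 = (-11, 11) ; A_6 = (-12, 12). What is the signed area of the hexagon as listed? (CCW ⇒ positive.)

-329

A_1→A_2: (14)(-6) − (14)(-1) = -70
A_2→A_3: (14)(-15) − (15)(-6) = -120
A_3→A_4: (15)(-5) − (-7)(-15) = -180
A_4→A_5: (-7)(11) − (-11)(-5) = -132
A_5→A_6: (-11)(12) − (-12)(11) = 0
A_6→A_1: (-12)(-1) − (14)(12) = -156
Σ = -658
Signed area = Σ/2 = -329 (negative ⇒ clockwise traversal).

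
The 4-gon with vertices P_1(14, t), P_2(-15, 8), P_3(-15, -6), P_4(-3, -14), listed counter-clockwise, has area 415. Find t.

The doubled signed area Σ (x_i y_{i+1} − x_{i+1} y_i) is linear in t.
With t=0 it equals 710; the coefficient of t is 12 (from the two edges through P_1).
So 12·t + 710 = 2·415 = 830 ⇒ t = 10.

10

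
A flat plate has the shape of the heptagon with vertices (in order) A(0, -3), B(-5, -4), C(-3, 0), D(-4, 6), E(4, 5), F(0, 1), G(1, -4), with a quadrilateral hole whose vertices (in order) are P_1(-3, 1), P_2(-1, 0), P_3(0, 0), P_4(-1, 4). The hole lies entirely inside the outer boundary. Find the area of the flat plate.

38.5

Outer boundary:
Apply the shoelace formula: 2A = Σ (x_i·y_{i+1} − x_{i+1}·y_i), indices taken mod 7.
Σ = (-15) + (-12) + (-18) + (-44) + (4) + (-1) + (-3) = -89
Area = |Σ|/2 = 44.5.
Hole:
Apply the shoelace formula: 2A = Σ (x_i·y_{i+1} − x_{i+1}·y_i), indices taken mod 4.
P_1→P_2: (-3)(0) − (-1)(1) = 1
P_2→P_3: (-1)(0) − (0)(0) = 0
P_3→P_4: (0)(4) − (-1)(0) = 0
P_4→P_1: (-1)(1) − (-3)(4) = 11
Σ = 12
Area = |Σ|/2 = 6.
Net area = 44.5 − 6 = 38.5.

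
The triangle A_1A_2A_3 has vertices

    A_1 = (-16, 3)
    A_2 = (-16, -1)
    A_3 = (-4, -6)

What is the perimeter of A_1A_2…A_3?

|A_1A_2| = √((0)² + (-4)²) = √16 = 4
|A_2A_3| = √((12)² + (-5)²) = √169 = 13
|A_3A_1| = √((-12)² + (9)²) = √225 = 15
Perimeter = 4 + 13 + 15 = 32.

32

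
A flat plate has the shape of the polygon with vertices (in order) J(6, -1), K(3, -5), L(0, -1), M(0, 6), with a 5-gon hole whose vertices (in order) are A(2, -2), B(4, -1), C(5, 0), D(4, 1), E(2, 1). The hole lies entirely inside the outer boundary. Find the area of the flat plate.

27

Outer boundary:
Apply the surveyor's formula: 2A = Σ (x_i·y_{i+1} − x_{i+1}·y_i), indices taken mod 4.
J→K: (6)(-5) − (3)(-1) = -27
K→L: (3)(-1) − (0)(-5) = -3
L→M: (0)(6) − (0)(-1) = 0
M→J: (0)(-1) − (6)(6) = -36
Σ = -66
Area = |Σ|/2 = 33.
Hole:
Apply the shoelace formula: 2A = Σ (x_i·y_{i+1} − x_{i+1}·y_i), indices taken mod 5.
Σ = (6) + (5) + (5) + (2) + (-6) = 12
Area = |Σ|/2 = 6.
Net area = 33 − 6 = 27.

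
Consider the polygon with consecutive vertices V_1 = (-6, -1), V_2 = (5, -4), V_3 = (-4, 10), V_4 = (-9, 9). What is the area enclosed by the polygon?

90

Σ = (29) + (34) + (54) + (63) = 180
Area = |Σ|/2 = 90.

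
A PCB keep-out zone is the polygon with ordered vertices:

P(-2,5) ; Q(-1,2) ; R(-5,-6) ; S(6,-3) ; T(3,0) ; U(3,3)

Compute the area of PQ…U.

53.5

Apply the shoelace formula: 2A = Σ (x_i·y_{i+1} − x_{i+1}·y_i), indices taken mod 6.
Σ = (1) + (16) + (51) + (9) + (9) + (21) = 107
Area = |Σ|/2 = 53.5.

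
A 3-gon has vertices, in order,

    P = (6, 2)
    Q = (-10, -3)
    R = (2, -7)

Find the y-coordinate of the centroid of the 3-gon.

Apply Gauss's area formula. First the cross-terms c_i = x_i·y_{i+1} − x_{i+1}·y_i:
  2, 76, 46  ⇒  2A = 124, A = 62.
Then Σ (y_i + y_{i+1})·c_i = -992, so ȳ = -992 / (6·62) = -8/3.

-8/3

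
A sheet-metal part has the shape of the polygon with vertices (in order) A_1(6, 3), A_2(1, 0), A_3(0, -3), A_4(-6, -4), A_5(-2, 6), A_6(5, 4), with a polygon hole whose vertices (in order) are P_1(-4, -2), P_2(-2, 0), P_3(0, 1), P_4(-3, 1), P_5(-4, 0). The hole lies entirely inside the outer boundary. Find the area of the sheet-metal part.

Outer boundary:
Apply the shoelace (surveyor's) formula: 2A = Σ (x_i·y_{i+1} − x_{i+1}·y_i), indices taken mod 6.
Cross-terms: -3, -3, -18, -44, -38, -9  ⇒  Σ = -115
Area = |Σ|/2 = 57.5.
Hole:
Apply the shoelace formula: 2A = Σ (x_i·y_{i+1} − x_{i+1}·y_i), indices taken mod 5.
Σ = (-4) + (-2) + (3) + (4) + (8) = 9
Area = |Σ|/2 = 4.5.
Net area = 57.5 − 4.5 = 53.

53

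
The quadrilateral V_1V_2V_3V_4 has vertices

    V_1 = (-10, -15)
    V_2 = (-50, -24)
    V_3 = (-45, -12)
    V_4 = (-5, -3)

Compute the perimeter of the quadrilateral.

|V_1V_2| = √((-40)² + (-9)²) = √1681 = 41
|V_2V_3| = √((5)² + (12)²) = √169 = 13
|V_3V_4| = √((40)² + (9)²) = √1681 = 41
|V_4V_1| = √((-5)² + (-12)²) = √169 = 13
Perimeter = 41 + 13 + 41 + 13 = 108.

108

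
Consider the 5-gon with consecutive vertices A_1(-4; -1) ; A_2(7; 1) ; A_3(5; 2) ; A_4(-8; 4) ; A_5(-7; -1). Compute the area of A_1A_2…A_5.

43.5

Apply Gauss's area formula: 2A = Σ (x_i·y_{i+1} − x_{i+1}·y_i), indices taken mod 5.
Σ = (3) + (9) + (36) + (36) + (3) = 87
Area = |Σ|/2 = 43.5.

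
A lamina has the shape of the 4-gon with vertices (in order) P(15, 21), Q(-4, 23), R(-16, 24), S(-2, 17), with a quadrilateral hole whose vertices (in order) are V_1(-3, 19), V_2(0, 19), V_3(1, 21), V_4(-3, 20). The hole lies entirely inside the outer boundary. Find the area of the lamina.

85

Outer boundary:
Apply the shoelace (surveyor's) formula: 2A = Σ (x_i·y_{i+1} − x_{i+1}·y_i), indices taken mod 4.
Σ = (429) + (272) + (-224) + (-297) = 180
Area = |Σ|/2 = 90.
Hole:
Σ = (-57) + (-19) + (83) + (3) = 10
Area = |Σ|/2 = 5.
Net area = 90 − 5 = 85.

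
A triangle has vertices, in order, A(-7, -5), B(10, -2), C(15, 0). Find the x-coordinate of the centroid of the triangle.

Apply the surveyor's formula. First the cross-terms c_i = x_i·y_{i+1} − x_{i+1}·y_i:
  64, 30, -75  ⇒  2A = 19, A = 9.5.
Then Σ (x_i + x_{i+1})·c_i = 342, so x̄ = 342 / (6·9.5) = 6.

6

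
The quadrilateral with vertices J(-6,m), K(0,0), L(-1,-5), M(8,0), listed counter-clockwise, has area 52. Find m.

The doubled signed area Σ (x_i y_{i+1} − x_{i+1} y_i) is linear in m.
With m=0 it equals 40; the coefficient of m is 8 (from the two edges through J).
So 8·m + 40 = 2·52 = 104 ⇒ m = 8.

8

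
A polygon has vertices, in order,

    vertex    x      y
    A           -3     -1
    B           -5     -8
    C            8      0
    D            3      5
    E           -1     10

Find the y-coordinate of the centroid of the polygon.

Apply the shoelace formula. First the cross-terms c_i = x_i·y_{i+1} − x_{i+1}·y_i:
  19, 64, 40, 35, 31  ⇒  2A = 189, A = 94.5.
Then Σ (y_i + y_{i+1})·c_i = 321, so ȳ = 321 / (6·94.5) = 107/189.

107/189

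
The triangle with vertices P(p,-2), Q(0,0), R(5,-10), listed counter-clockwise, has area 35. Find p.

Write out the shoelace sum; only the two edges meeting at P involve p:
2·Area = [(5·(-2) − p·(-10)) + (p·0 − 0·(-2))] + 0
       = 10·p + -10 = 70
⇒ p = 8.

8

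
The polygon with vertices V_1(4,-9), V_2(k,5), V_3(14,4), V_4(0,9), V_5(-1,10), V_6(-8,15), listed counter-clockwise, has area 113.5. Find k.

The doubled signed area Σ (x_i y_{i+1} − x_{i+1} y_i) is linear in k.
With k=0 it equals 162; the coefficient of k is 13 (from the two edges through V_2).
So 13·k + 162 = 2·113.5 = 227 ⇒ k = 5.

5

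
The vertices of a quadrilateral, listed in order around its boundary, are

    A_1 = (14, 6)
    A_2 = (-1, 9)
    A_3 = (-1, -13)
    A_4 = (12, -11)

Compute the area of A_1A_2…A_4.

Apply the shoelace formula: 2A = Σ (x_i·y_{i+1} − x_{i+1}·y_i), indices taken mod 4.
Cross-terms: 132, 22, 167, 226  ⇒  Σ = 547
Area = |Σ|/2 = 273.5.

273.5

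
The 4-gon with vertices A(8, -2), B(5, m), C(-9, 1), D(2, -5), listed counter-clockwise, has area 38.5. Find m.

Write out the shoelace sum; only the two edges meeting at B involve m:
2·Area = [(8·m − 5·(-2)) + (5·1 − (-9)·m)] + 79
       = 17·m + 94 = 77
⇒ m = -1.

-1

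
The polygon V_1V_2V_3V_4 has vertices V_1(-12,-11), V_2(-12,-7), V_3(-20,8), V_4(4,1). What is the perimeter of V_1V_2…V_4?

|V_1V_2| = √((0)² + (4)²) = √16 = 4
|V_2V_3| = √((-8)² + (15)²) = √289 = 17
|V_3V_4| = √((24)² + (-7)²) = √625 = 25
|V_4V_1| = √((-16)² + (-12)²) = √400 = 20
Perimeter = 4 + 17 + 25 + 20 = 66.

66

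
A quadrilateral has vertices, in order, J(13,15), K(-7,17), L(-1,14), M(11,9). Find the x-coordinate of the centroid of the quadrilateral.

1063/195

Apply Gauss's area formula. First the cross-terms c_i = x_i·y_{i+1} − x_{i+1}·y_i:
  326, -81, -163, 48  ⇒  2A = 130, A = 65.
Then Σ (x_i + x_{i+1})·c_i = 2126, so x̄ = 2126 / (6·65) = 1063/195.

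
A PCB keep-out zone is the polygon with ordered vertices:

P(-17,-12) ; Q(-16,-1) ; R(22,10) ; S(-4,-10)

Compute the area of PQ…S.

307.5

P→Q: (-17)(-1) − (-16)(-12) = -175
Q→R: (-16)(10) − (22)(-1) = -138
R→S: (22)(-10) − (-4)(10) = -180
S→P: (-4)(-12) − (-17)(-10) = -122
Σ = -615
Area = |Σ|/2 = 307.5.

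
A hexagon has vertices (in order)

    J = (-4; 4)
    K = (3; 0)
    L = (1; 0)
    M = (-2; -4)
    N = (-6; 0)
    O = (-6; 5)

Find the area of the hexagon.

Σ = (-12) + (0) + (-4) + (-24) + (-30) + (-4) = -74
Area = |Σ|/2 = 37.

37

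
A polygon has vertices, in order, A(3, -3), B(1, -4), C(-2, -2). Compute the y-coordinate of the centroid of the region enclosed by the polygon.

-3

Apply Gauss's area formula. First the cross-terms c_i = x_i·y_{i+1} − x_{i+1}·y_i:
  -9, -10, 12  ⇒  2A = -7, A = -3.5.
Then Σ (y_i + y_{i+1})·c_i = 63, so ȳ = 63 / (6·(-3.5)) = -3.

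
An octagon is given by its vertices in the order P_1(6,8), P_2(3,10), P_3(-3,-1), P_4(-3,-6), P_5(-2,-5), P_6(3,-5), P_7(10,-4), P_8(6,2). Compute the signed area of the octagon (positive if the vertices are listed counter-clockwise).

112

Apply Gauss's area formula: 2A = Σ (x_i·y_{i+1} − x_{i+1}·y_i), indices taken mod 8.
Cross-terms: 36, 27, 15, 3, 25, 38, 44, 36  ⇒  Σ = 224
Signed area = Σ/2 = 112 (positive ⇒ counter-clockwise traversal).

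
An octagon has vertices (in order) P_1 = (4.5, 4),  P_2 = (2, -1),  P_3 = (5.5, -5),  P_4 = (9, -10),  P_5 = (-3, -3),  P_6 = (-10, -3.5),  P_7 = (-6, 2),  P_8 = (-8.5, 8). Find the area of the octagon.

Σ = (-12.5) + (-4.5) + (-10) + (-57) + (-19.5) + (-41) + (-31) + (-70) = -245.5
Area = |Σ|/2 = 122.75.

122.75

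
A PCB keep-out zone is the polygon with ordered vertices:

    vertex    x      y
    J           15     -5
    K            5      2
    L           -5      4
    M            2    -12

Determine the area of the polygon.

153.5

Σ = (55) + (30) + (52) + (170) = 307
Area = |Σ|/2 = 153.5.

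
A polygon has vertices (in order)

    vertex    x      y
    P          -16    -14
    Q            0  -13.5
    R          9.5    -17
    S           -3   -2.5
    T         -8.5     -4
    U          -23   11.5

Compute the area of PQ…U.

288.25

Apply the shoelace formula: 2A = Σ (x_i·y_{i+1} − x_{i+1}·y_i), indices taken mod 6.
Σ = (216) + (128.25) + (-74.75) + (-9.25) + (-189.75) + (506) = 576.5
Area = |Σ|/2 = 288.25.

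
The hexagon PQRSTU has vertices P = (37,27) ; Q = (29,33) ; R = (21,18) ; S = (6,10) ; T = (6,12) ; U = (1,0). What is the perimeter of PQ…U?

|PQ| = √((-8)² + (6)²) = √100 = 10
|QR| = √((-8)² + (-15)²) = √289 = 17
|RS| = √((-15)² + (-8)²) = √289 = 17
|ST| = √((0)² + (2)²) = √4 = 2
|TU| = √((-5)² + (-12)²) = √169 = 13
|UP| = √((36)² + (27)²) = √2025 = 45
Perimeter = 10 + 17 + 17 + 2 + 13 + 45 = 104.

104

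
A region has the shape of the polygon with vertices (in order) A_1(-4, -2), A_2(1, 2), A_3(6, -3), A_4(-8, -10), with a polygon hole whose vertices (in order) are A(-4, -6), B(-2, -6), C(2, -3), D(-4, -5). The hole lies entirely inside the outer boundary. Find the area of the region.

Outer boundary:
Apply the shoelace formula: 2A = Σ (x_i·y_{i+1} − x_{i+1}·y_i), indices taken mod 4.
Cross-terms: -6, -15, -84, -24  ⇒  Σ = -129
Area = |Σ|/2 = 64.5.
Hole:
Apply the shoelace (surveyor's) formula: 2A = Σ (x_i·y_{i+1} − x_{i+1}·y_i), indices taken mod 4.
Σ = (12) + (18) + (-22) + (4) = 12
Area = |Σ|/2 = 6.
Net area = 64.5 − 6 = 58.5.

58.5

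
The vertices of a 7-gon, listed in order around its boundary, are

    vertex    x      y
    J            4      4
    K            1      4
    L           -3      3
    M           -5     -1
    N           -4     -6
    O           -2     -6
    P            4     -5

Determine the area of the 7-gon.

Cross-terms: 12, 15, 18, 26, 12, 34, 36  ⇒  Σ = 153
Area = |Σ|/2 = 76.5.

76.5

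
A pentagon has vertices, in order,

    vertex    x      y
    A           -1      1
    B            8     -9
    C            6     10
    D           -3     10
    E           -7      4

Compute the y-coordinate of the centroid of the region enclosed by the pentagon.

389/120

Apply the surveyor's formula. First the cross-terms c_i = x_i·y_{i+1} − x_{i+1}·y_i:
  1, 134, 90, 58, -3  ⇒  2A = 280, A = 140.
Then Σ (y_i + y_{i+1})·c_i = 2723, so ȳ = 2723 / (6·140) = 389/120.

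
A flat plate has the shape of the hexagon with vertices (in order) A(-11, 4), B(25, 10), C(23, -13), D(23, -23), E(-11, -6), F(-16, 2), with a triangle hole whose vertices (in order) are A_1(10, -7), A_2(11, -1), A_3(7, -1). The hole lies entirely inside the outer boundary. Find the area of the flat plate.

Outer boundary:
Apply the surveyor's formula: 2A = Σ (x_i·y_{i+1} − x_{i+1}·y_i), indices taken mod 6.
A→B: (-11)(10) − (25)(4) = -210
B→C: (25)(-13) − (23)(10) = -555
C→D: (23)(-23) − (23)(-13) = -230
D→E: (23)(-6) − (-11)(-23) = -391
E→F: (-11)(2) − (-16)(-6) = -118
F→A: (-16)(4) − (-11)(2) = -42
Σ = -1546
Area = |Σ|/2 = 773.
Hole:
Apply Gauss's area formula: 2A = Σ (x_i·y_{i+1} − x_{i+1}·y_i), indices taken mod 3.
Σ = (67) + (-4) + (-39) = 24
Area = |Σ|/2 = 12.
Net area = 773 − 12 = 761.

761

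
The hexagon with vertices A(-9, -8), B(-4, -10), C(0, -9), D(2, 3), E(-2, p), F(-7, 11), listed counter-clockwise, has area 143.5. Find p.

The doubled signed area Σ (x_i y_{i+1} − x_{i+1} y_i) is linear in p.
With p=0 it equals 251; the coefficient of p is 9 (from the two edges through E).
So 9·p + 251 = 2·143.5 = 287 ⇒ p = 4.

4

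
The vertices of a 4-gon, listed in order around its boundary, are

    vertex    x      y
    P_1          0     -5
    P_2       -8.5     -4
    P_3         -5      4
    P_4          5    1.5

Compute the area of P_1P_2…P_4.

Σ = (-42.5) + (-54) + (-27.5) + (-25) = -149
Area = |Σ|/2 = 74.5.

74.5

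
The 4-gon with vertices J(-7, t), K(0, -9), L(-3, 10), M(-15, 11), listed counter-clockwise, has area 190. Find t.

-10

Write out the shoelace sum; only the two edges meeting at J involve t:
2·Area = [((-15)·t − (-7)·11) + ((-7)·(-9) − 0·t)] + 90
       = -15·t + 230 = 380
⇒ t = -10.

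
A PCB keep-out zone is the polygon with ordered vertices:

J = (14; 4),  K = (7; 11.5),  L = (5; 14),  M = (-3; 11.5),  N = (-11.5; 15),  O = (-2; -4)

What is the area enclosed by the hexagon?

242.125

Apply the surveyor's formula: 2A = Σ (x_i·y_{i+1} − x_{i+1}·y_i), indices taken mod 6.
Σ = (133) + (40.5) + (99.5) + (87.25) + (76) + (48) = 484.25
Area = |Σ|/2 = 242.125.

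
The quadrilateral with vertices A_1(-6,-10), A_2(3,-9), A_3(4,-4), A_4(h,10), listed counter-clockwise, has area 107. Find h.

-1

Write out the shoelace sum; only the two edges meeting at A_4 involve h:
2·Area = [(4·10 − h·(-4)) + (h·(-10) − (-6)·10)] + 108
       = -6·h + 208 = 214
⇒ h = -1.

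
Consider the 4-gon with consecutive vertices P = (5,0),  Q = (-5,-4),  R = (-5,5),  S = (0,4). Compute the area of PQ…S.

Apply Gauss's area formula: 2A = Σ (x_i·y_{i+1} − x_{i+1}·y_i), indices taken mod 4.
Cross-terms: -20, -45, -20, -20  ⇒  Σ = -105
Area = |Σ|/2 = 52.5.

52.5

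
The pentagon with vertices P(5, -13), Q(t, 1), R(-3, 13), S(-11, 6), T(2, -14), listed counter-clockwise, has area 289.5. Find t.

The doubled signed area Σ (x_i y_{i+1} − x_{i+1} y_i) is linear in t.
With t=0 it equals 319; the coefficient of t is 26 (from the two edges through Q).
So 26·t + 319 = 2·289.5 = 579 ⇒ t = 10.

10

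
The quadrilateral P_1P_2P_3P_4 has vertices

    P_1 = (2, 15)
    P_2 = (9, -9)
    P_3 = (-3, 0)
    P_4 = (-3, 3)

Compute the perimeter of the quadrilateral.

56

|P_1P_2| = √((7)² + (-24)²) = √625 = 25
|P_2P_3| = √((-12)² + (9)²) = √225 = 15
|P_3P_4| = √((0)² + (3)²) = √9 = 3
|P_4P_1| = √((5)² + (12)²) = √169 = 13
Perimeter = 25 + 15 + 3 + 13 = 56.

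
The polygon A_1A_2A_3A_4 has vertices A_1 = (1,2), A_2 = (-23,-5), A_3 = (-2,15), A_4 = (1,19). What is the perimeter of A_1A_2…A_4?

76

|A_1A_2| = √((-24)² + (-7)²) = √625 = 25
|A_2A_3| = √((21)² + (20)²) = √841 = 29
|A_3A_4| = √((3)² + (4)²) = √25 = 5
|A_4A_1| = √((0)² + (-17)²) = √289 = 17
Perimeter = 25 + 29 + 5 + 17 = 76.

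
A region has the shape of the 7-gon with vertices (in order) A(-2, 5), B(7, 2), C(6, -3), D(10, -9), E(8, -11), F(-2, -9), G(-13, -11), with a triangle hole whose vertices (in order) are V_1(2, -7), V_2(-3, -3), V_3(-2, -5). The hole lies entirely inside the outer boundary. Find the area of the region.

Outer boundary:
A→B: (-2)(2) − (7)(5) = -39
B→C: (7)(-3) − (6)(2) = -33
C→D: (6)(-9) − (10)(-3) = -24
D→E: (10)(-11) − (8)(-9) = -38
E→F: (8)(-9) − (-2)(-11) = -94
F→G: (-2)(-11) − (-13)(-9) = -95
G→A: (-13)(5) − (-2)(-11) = -87
Σ = -410
Area = |Σ|/2 = 205.
Hole:
Apply Gauss's area formula: 2A = Σ (x_i·y_{i+1} − x_{i+1}·y_i), indices taken mod 3.
Σ = (-27) + (9) + (24) = 6
Area = |Σ|/2 = 3.
Net area = 205 − 3 = 202.

202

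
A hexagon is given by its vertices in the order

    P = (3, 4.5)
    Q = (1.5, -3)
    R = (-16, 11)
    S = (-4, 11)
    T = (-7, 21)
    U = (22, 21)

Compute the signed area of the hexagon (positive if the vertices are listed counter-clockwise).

Σ = (-15.75) + (-31.5) + (-132) + (-7) + (-609) + (36) = -759.25
Signed area = Σ/2 = -379.625 (negative ⇒ clockwise traversal).

-379.625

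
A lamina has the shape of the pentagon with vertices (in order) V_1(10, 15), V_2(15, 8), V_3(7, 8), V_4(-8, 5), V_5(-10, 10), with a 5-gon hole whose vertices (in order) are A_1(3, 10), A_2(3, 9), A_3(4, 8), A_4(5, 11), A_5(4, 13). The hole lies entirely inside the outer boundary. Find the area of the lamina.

125.5

Outer boundary:
Apply the shoelace (surveyor's) formula: 2A = Σ (x_i·y_{i+1} − x_{i+1}·y_i), indices taken mod 5.
V_1→V_2: (10)(8) − (15)(15) = -145
V_2→V_3: (15)(8) − (7)(8) = 64
V_3→V_4: (7)(5) − (-8)(8) = 99
V_4→V_5: (-8)(10) − (-10)(5) = -30
V_5→V_1: (-10)(15) − (10)(10) = -250
Σ = -262
Area = |Σ|/2 = 131.
Hole:
Σ = (-3) + (-12) + (4) + (21) + (1) = 11
Area = |Σ|/2 = 5.5.
Net area = 131 − 5.5 = 125.5.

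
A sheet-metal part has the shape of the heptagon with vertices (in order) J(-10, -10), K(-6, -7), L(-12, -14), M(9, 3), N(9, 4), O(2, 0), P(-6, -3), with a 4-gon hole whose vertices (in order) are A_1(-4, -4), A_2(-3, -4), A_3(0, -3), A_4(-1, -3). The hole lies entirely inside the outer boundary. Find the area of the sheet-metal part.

61.5

Outer boundary:
Apply the surveyor's formula: 2A = Σ (x_i·y_{i+1} − x_{i+1}·y_i), indices taken mod 7.
Σ = (10) + (0) + (90) + (9) + (-8) + (-6) + (30) = 125
Area = |Σ|/2 = 62.5.
Hole:
Apply Gauss's area formula: 2A = Σ (x_i·y_{i+1} − x_{i+1}·y_i), indices taken mod 4.
Cross-terms: 4, 9, -3, -8  ⇒  Σ = 2
Area = |Σ|/2 = 1.
Net area = 62.5 − 1 = 61.5.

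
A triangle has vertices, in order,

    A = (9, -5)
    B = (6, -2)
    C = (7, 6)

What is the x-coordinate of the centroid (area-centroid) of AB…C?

Apply the shoelace (surveyor's) formula. First the cross-terms c_i = x_i·y_{i+1} − x_{i+1}·y_i:
  12, 50, -89  ⇒  2A = -27, A = -13.5.
Then Σ (x_i + x_{i+1})·c_i = -594, so x̄ = -594 / (6·(-13.5)) = 22/3.

22/3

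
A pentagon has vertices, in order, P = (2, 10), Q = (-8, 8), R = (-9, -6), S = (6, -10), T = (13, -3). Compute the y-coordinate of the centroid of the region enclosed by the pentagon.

-92/295

Apply the surveyor's formula. First the cross-terms c_i = x_i·y_{i+1} − x_{i+1}·y_i:
  96, 120, 126, 112, 136  ⇒  2A = 590, A = 295.
Then Σ (y_i + y_{i+1})·c_i = -552, so ȳ = -552 / (6·295) = -92/295.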